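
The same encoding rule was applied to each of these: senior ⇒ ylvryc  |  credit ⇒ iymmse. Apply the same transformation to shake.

yoito

In senior: s→y is +6, e→l is +7, n→v is +8, i→r is +9 — the shift increases by 1 each position. Letter i (0-indexed) is shifted by i+6, so successive shifts are 6, 7, 8, ….
Applying it to shake: s+6=y, h+7=o, a+8=i, k+9=t, e+10=o.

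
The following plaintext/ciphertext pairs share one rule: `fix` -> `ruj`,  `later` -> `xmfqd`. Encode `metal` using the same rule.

Compare letters: f→r is +12, i→u is +12, x→j is +12 — a constant shift. It's a constant shift of +12 (ROT12).
Applying it to metal: m+12=y, e+12=q, t+12=f, a+12=m, l+12=x.

yqfmx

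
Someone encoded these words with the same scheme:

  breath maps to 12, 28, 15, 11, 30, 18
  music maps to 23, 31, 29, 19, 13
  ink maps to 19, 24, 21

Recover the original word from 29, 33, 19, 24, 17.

swing

b is letter #2 and maps to 12: an offset of 10. The number is (letter's place in the alphabet, a=1) + 10.
Undoing it on 29, 33, 19, 24, 17: 29→(29−10)÷1=19=s, 33→(33−10)÷1=23=w, 19→(19−10)÷1=9=i, 24→(24−10)÷1=14=n, 17→(17−10)÷1=7=g.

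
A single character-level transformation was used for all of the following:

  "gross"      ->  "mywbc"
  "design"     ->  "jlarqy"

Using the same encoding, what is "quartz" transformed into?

wbiadk

In gross: g→m is +6, r→y is +7, o→w is +8, s→b is +9 — the shift increases by 1 each position. Each letter shifts forward by (position + 6), i.e. 6, 7, 8, … — the shift grows by one for each successive letter.
On quartz: q+6=w, u+7=b, a+8=i, r+9=a, t+10=d, z+11=k.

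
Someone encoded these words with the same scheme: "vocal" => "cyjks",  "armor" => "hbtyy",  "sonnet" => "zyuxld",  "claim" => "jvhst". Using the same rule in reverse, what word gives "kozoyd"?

Shifts by position in vocal: pos 0: v→c (+7), pos 1: o→y (+10), pos 2: c→j (+7), pos 3: a→k (+10) — repeating every 2. The shifts repeat in a cycle of length 2: positions 0,1,… shift by +7, +10, then the pattern repeats.
Reversing it on kozoyd: k−7=d, o−10=e, z−7=s, o−10=e, y−7=r, d−10=t.

desert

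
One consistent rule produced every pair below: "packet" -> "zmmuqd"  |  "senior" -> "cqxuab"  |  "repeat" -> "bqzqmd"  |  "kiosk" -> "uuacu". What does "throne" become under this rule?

drbaxq

The shift depends on letter class: consonant p→z is +10, but vowel a→m is +12. Two shifts are in play — +12 for a/e/i/o/u, +10 for every other letter.
On throne: t(cons)+10=d, h(cons)+10=r, r(cons)+10=b, o(vowel)+12=a, n(cons)+10=x, e(vowel)+12=q.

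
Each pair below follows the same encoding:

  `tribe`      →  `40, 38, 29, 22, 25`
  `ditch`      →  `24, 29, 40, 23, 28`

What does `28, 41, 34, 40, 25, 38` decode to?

hunter

t is letter #20 and maps to 40: an offset of 20. Letters become their 1-based position plus 20 (so a→21, b→22, …).
Reversing it on 28, 41, 34, 40, 25, 38: 28→(28−20)÷1=8=h, 41→(41−20)÷1=21=u, 34→(34−20)÷1=14=n, 40→(40−20)÷1=20=t, 25→(25−20)÷1=5=e, 38→(38−20)÷1=18=r.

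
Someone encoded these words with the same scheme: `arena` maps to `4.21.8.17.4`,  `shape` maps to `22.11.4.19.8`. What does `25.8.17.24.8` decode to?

venue

a is letter #1 and maps to 4: an offset of 3. Each letter is replaced by its alphabet position (a=1..z=26) + 3.
Reversing it on 25.8.17.24.8: 25→(25−3)÷1=22=v, 8→(8−3)÷1=5=e, 17→(17−3)÷1=14=n, 24→(24−3)÷1=21=u, 8→(8−3)÷1=5=e.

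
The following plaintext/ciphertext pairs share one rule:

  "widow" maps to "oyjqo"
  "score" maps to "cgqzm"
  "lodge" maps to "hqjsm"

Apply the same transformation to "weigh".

w(22)→o(14) and i(8)→y(24) fit y≡3x+0 (mod 26); the inverse of 3 mod 26 is 9. Treating letters as 0–25, the rule is x ↦ 3x + 0 (mod 26).
For weigh: w(22)→3·22+0≡14=o; e(4)→3·4+0≡12=m; i(8)→3·8+0≡24=y; g(6)→3·6+0≡18=s; h(7)→3·7+0≡21=v (all mod 26).

omysv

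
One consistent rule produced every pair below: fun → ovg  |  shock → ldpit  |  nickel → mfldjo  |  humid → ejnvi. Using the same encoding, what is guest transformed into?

utfvh

The output letters match the input read backwards, each shifted +1: fun reversed is nuf. The word is reversed, then every letter is shifted forward by 1.
For guest: reverse → tseug; then shift: t+1=u, s+1=t, e+1=f, u+1=v, g+1=h.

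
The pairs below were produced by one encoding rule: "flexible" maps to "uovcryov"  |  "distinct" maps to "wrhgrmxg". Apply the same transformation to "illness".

Each pair mirrors across the alphabet (f↔u, l↔o, e↔v): positions sum to 25. Each letter is replaced by its mirror in the alphabet: a↔z, b↔y, c↔x, and so on (the Atbash cipher).
On illness: i↔r, l↔o, l↔o, n↔m, e↔v, s↔h, s↔h.

roomvhh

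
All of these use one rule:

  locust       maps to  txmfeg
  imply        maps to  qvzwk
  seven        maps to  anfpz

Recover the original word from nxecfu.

Each letter shifts forward by (position + 8), i.e. 8, 9, 10, … — the shift grows by one for each successive letter.
Reversing it on nxecfu: n−8=f, x−9=o, e−10=u, c−11=r, f−12=t, u−13=h.

fourth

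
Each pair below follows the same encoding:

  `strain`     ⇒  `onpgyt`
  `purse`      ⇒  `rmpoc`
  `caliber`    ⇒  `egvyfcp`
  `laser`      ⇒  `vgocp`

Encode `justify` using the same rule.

s(18)→o(14) and t(19)→n(13) fit y≡25x+6 (mod 26); the inverse of 25 mod 26 is 25. Each letter's alphabet position (a=0..z=25) is mapped through 25·x+6 mod 26 — an affine cipher.
For justify: j(9)→25·9+6≡23=x; u(20)→25·20+6≡12=m; s(18)→25·18+6≡14=o; t(19)→25·19+6≡13=n; i(8)→25·8+6≡24=y; f(5)→25·5+6≡1=b; y(24)→25·24+6≡8=i (all mod 26).

xmonybi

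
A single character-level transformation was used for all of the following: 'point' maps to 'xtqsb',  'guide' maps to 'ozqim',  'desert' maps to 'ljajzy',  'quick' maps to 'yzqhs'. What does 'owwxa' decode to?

Shifts by position in point: pos 0: p→x (+8), pos 1: o→t (+5), pos 2: i→q (+8), pos 3: n→s (+5) — repeating every 2. The shifts repeat in a cycle of length 2: positions 0,1,… shift by +8, +5, then the pattern repeats.
Undoing it on owwxa: o−8=g, w−5=r, w−8=o, x−5=s, a−8=s.

gross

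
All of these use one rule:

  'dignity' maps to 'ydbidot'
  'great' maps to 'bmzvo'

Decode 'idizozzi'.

Compare letters: d→y is +21, i→d is +21, g→b is +21 — a constant shift. Each letter is shifted forward by 21 in the alphabet (a Caesar shift of +21).
Reversing it on idizozzi: i−21=n, d−21=i, i−21=n, z−21=e, o−21=t, z−21=e, z−21=e, i−21=n.

nineteen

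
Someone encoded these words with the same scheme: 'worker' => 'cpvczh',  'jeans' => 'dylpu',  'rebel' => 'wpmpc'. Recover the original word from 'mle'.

tab

The output letters match the input read backwards, each shifted +11: worker reversed is rekrow. Read the word backwards and shift each letter +11.
Reversing it on mle: shift back: m−11=b, l−11=a, e−11=t → bat; then reverse → tab.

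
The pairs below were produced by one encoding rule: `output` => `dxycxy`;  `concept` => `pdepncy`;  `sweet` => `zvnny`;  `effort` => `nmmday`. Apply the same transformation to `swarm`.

zvraf

o(14)→d(3) and u(20)→x(23) fit y≡25x+17 (mod 26); the inverse of 25 mod 26 is 25. This is an affine cipher: with a=0,…,z=25, each position x becomes (25x+17) mod 26.
Applying it to swarm: s(18)→25·18+17≡25=z; w(22)→25·22+17≡21=v; a(0)→25·0+17≡17=r; r(17)→25·17+17≡0=a; m(12)→25·12+17≡5=f (all mod 26).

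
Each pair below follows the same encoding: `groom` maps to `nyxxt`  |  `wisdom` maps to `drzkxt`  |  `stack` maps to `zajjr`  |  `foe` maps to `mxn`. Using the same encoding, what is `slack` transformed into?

The shift depends on letter class: consonant g→n is +7, but vowel o→x is +9. Vowels shift forward by 9 and consonants shift forward by 7.
On slack: s(cons)+7=z, l(cons)+7=s, a(vowel)+9=j, c(cons)+7=j, k(cons)+7=r.

zsjjr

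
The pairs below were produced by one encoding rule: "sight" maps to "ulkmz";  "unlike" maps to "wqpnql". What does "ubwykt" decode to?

In sight: s→u is +2, i→l is +3, g→k is +4, h→m is +5 — the shift increases by 1 each position. The shift increases by 1 at each position, starting from +2: 2, 3, 4, ….
Decoding ubwykt: u−2=s, b−3=y, w−4=s, y−5=t, k−6=e, t−7=m.

system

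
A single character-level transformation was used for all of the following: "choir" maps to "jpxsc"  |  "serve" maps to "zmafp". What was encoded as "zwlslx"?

Letter i (0-indexed) is shifted by i+7, so successive shifts are 7, 8, 9, ….
Decoding zwlslx: z−7=s, w−8=o, l−9=c, s−10=i, l−11=a, x−12=l.

social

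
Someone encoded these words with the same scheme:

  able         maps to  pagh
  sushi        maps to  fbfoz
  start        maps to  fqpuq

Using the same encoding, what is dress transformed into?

Each letter's alphabet position (a=0..z=25) is mapped through 11·x+15 mod 26 — an affine cipher.
Applying it to dress: d(3)→11·3+15≡22=w; r(17)→11·17+15≡20=u; e(4)→11·4+15≡7=h; s(18)→11·18+15≡5=f; s(18)→11·18+15≡5=f (all mod 26).

wuhff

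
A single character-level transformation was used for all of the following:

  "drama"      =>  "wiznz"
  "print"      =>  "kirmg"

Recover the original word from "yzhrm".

Each letter is replaced by its mirror in the alphabet: a↔z, b↔y, c↔x, and so on (the Atbash cipher).
Decoding yzhrm: y↔b, z↔a, h↔s, r↔i, m↔n.

basin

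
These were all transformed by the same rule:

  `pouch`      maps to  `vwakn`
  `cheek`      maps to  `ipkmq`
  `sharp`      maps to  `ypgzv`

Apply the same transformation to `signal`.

yqmvgt

Shifts by position in pouch: pos 0: p→v (+6), pos 1: o→w (+8), pos 2: u→a (+6), pos 3: c→k (+8) — repeating every 2. A repeating key of period 2 is used — shifts +6, +8 over and over.
On signal: s+6=y, i+8=q, g+6=m, n+8=v, a+6=g, l+8=t.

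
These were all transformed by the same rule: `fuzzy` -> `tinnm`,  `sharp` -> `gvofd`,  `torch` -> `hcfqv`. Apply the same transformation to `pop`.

dcd

Compare letters: f→t is +14, u→i is +14, z→n is +14 — a constant shift. Every letter moves 14 places later in the alphabet, wrapping around z→a.
On pop: p+14=d, o+14=c, p+14=d.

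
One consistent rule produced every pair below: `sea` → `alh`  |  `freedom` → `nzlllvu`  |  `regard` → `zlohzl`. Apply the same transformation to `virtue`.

dpzbbl

The rule splits by letter class: vowels +7, consonants +8.
For virtue: v(cons)+8=d, i(vowel)+7=p, r(cons)+8=z, t(cons)+8=b, u(vowel)+7=b, e(vowel)+7=l.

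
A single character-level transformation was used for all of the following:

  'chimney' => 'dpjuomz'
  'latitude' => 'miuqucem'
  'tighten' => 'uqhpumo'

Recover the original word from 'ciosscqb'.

Shifts by position in chimney: pos 0: c→d (+1), pos 1: h→p (+8), pos 2: i→j (+1), pos 3: m→u (+8) — repeating every 2. It's a Vigenère-style cipher with numeric key [1,8]: position i shifts by key[i mod 2].
Undoing it on ciosscqb: c−1=b, i−8=a, o−1=n, s−8=k, s−1=r, c−8=u, q−1=p, b−8=t.

bankrupt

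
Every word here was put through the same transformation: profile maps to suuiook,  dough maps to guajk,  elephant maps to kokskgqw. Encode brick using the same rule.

Two shifts are in play — +6 for a/e/i/o/u, +3 for every other letter.
On brick: b(cons)+3=e, r(cons)+3=u, i(vowel)+6=o, c(cons)+3=f, k(cons)+3=n.

euofn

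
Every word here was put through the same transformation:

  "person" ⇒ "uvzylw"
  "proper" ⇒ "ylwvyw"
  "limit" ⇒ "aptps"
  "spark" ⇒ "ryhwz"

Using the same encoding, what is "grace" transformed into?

ljhyn

The output letters match the input read backwards, each shifted +7: person reversed is nosrep. Two steps: reverse the string, then apply a Caesar shift of +7.
For grace: reverse → ecarg; then shift: e+7=l, c+7=j, a+7=h, r+7=y, g+7=n.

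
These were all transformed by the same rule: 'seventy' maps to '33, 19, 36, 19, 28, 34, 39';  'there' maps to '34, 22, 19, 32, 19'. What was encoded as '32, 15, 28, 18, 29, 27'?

s is letter #19 and maps to 33: an offset of 14. Letters become their 1-based position plus 14 (so a→15, b→16, …).
Decoding 32, 15, 28, 18, 29, 27: 32→(32−14)÷1=18=r, 15→(15−14)÷1=1=a, 28→(28−14)÷1=14=n, 18→(18−14)÷1=4=d, 29→(29−14)÷1=15=o, 27→(27−14)÷1=13=m.

random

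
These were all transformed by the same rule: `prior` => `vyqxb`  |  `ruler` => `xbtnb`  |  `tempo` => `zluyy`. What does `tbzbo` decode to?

In prior: p→v is +6, r→y is +7, i→q is +8, o→x is +9 — the shift increases by 1 each position. Each letter shifts forward by (position + 6), i.e. 6, 7, 8, … — the shift grows by one for each successive letter.
Reversing it on tbzbo: t−6=n, b−7=u, z−8=r, b−9=s, o−10=e.

nurse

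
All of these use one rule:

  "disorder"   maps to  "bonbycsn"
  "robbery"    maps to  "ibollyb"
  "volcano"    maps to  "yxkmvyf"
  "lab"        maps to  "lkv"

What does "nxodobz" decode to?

pretend

Read the word backwards and shift each letter +10.
Undoing it on nxodobz: shift back: n−10=d, x−10=n, o−10=e, d−10=t, o−10=e, b−10=r, z−10=p → dneterp; then reverse → pretend.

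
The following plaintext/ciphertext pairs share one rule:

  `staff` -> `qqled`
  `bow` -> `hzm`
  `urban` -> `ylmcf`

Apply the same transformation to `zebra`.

lcmpk

The output letters match the input read backwards, each shifted +11: staff reversed is ffats. Read the word backwards and shift each letter +11.
For zebra: reverse → arbez; then shift: a+11=l, r+11=c, b+11=m, e+11=p, z+11=k.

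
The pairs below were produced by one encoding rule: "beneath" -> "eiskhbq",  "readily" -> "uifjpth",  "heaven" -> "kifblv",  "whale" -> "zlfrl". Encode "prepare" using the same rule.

In beneath: b→e is +3, e→i is +4, n→s is +5, e→k is +6 — the shift increases by 1 each position. Letter i (0-indexed) is shifted by i+3, so successive shifts are 3, 4, 5, ….
Applying it to prepare: p+3=s, r+4=v, e+5=j, p+6=v, a+7=h, r+8=z, e+9=n.

svjvhzn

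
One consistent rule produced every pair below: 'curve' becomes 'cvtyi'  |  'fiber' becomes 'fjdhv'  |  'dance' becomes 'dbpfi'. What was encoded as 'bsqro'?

In curve: c→c is +0, u→v is +1, r→t is +2, v→y is +3 — the shift increases by 1 each position. Letter i (0-indexed) is shifted by i+0, so successive shifts are 0, 1, 2, ….
Reversing it on bsqro: b−0=b, s−1=r, q−2=o, r−3=o, o−4=k.

brook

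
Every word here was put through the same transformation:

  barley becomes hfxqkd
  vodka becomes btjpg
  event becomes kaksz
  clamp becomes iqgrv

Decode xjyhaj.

Shifts by position in barley: pos 0: b→h (+6), pos 1: a→f (+5), pos 2: r→x (+6), pos 3: l→q (+5) — repeating every 2. It's a Vigenère-style cipher with numeric key [6,5]: position i shifts by key[i mod 2].
Reversing it on xjyhaj: x−6=r, j−5=e, y−6=s, h−5=c, a−6=u, j−5=e.

rescue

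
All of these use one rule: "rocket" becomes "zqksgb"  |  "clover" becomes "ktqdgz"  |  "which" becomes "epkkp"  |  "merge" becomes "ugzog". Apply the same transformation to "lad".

The shift depends on letter class: consonant r→z is +8, but vowel o→q is +2. Vowels shift forward by 2 and consonants shift forward by 8.
For lad: l(cons)+8=t, a(vowel)+2=c, d(cons)+8=l.

tcl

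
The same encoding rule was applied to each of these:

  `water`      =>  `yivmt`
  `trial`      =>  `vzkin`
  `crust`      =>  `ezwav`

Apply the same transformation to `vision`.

Shifts by position in water: pos 0: w→y (+2), pos 1: a→i (+8), pos 2: t→v (+2), pos 3: e→m (+8) — repeating every 2. A repeating key of period 2 is used — shifts +2, +8 over and over.
For vision: v+2=x, i+8=q, s+2=u, i+8=q, o+2=q, n+8=v.

xquqqv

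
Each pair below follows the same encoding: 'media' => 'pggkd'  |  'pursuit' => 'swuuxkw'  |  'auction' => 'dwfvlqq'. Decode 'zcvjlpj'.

washing

It's a Vigenère-style cipher with numeric key [3,2]: position i shifts by key[i mod 2].
Undoing it on zcvjlpj: z−3=w, c−2=a, v−3=s, j−2=h, l−3=i, p−2=n, j−3=g.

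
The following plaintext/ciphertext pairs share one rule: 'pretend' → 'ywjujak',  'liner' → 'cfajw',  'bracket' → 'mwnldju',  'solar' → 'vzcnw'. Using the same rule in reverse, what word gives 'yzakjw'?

ponder

p(15)→y(24) and r(17)→w(22) fit y≡25x+13 (mod 26); the inverse of 25 mod 26 is 25. This is an affine cipher: with a=0,…,z=25, each position x becomes (25x+13) mod 26.
Decoding yzakjw: y(24)→25·(24−13)≡15=p; z(25)→25·(25−13)≡14=o; a(0)→25·(0−13)≡13=n; k(10)→25·(10−13)≡3=d; j(9)→25·(9−13)≡4=e; w(22)→25·(22−13)≡17=r (all mod 26).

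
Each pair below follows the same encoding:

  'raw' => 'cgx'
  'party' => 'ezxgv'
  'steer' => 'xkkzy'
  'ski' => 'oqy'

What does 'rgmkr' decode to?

Two steps: reverse the string, then apply a Caesar shift of +6.
Reversing it on rgmkr: shift back: r−6=l, g−6=a, m−6=g, k−6=e, r−6=l → lagel; then reverse → legal.

legal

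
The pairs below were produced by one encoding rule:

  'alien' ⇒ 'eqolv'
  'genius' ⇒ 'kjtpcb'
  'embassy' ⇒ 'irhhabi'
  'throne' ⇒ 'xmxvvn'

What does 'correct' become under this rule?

gtxymld

In alien: a→e is +4, l→q is +5, i→o is +6, e→l is +7 — the shift increases by 1 each position. The shift increases by 1 at each position, starting from +4: 4, 5, 6, ….
Applying it to correct: c+4=g, o+5=t, r+6=x, r+7=y, e+8=m, c+9=l, t+10=d.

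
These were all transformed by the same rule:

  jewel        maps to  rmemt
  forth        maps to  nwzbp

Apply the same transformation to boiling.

jwqtqvo

Compare letters: j→r is +8, e→m is +8, w→e is +8 — a constant shift. Every letter moves 8 places later in the alphabet, wrapping around z→a.
For boiling: b+8=j, o+8=w, i+8=q, l+8=t, i+8=q, n+8=v, g+8=o.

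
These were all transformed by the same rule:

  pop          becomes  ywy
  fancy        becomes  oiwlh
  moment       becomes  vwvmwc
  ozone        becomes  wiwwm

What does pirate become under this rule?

The shift depends on letter class: consonant p→y is +9, but vowel o→w is +8. Vowels shift forward by 8 and consonants shift forward by 9.
For pirate: p(cons)+9=y, i(vowel)+8=q, r(cons)+9=a, a(vowel)+8=i, t(cons)+9=c, e(vowel)+8=m.

yqaicm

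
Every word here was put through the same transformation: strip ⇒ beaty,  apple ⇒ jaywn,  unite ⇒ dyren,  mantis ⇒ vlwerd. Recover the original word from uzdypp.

lounge

Shifts by position in strip: pos 0: s→b (+9), pos 1: t→e (+11), pos 2: r→a (+9), pos 3: i→t (+11) — repeating every 2. A repeating key of period 2 is used — shifts +9, +11 over and over.
Undoing it on uzdypp: u−9=l, z−11=o, d−9=u, y−11=n, p−9=g, p−11=e.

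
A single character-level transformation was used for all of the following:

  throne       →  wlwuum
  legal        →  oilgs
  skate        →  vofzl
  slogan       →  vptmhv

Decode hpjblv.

Each letter shifts forward by (position + 3), i.e. 3, 4, 5, … — the shift grows by one for each successive letter.
Reversing it on hpjblv: h−3=e, p−4=l, j−5=e, b−6=v, l−7=e, v−8=n.

eleven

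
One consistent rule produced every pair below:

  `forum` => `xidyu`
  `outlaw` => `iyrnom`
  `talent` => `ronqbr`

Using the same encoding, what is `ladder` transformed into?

f(5)→x(23) and o(14)→i(8) fit y≡7x+14 (mod 26); the inverse of 7 mod 26 is 15. Treating letters as 0–25, the rule is x ↦ 7x + 14 (mod 26).
Applying it to ladder: l(11)→7·11+14≡13=n; a(0)→7·0+14≡14=o; d(3)→7·3+14≡9=j; d(3)→7·3+14≡9=j; e(4)→7·4+14≡16=q; r(17)→7·17+14≡3=d (all mod 26).

nojjqd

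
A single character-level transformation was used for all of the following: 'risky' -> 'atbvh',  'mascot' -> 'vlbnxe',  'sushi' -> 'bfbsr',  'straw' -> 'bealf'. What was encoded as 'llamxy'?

Shifts by position in risky: pos 0: r→a (+9), pos 1: i→t (+11), pos 2: s→b (+9), pos 3: k→v (+11) — repeating every 2. The shifts repeat in a cycle of length 2: positions 0,1,… shift by +9, +11, then the pattern repeats.
Reversing it on llamxy: l−9=c, l−11=a, a−9=r, m−11=b, x−9=o, y−11=n.

carbon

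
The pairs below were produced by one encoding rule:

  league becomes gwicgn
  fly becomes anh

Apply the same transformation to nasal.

Read the word backwards and shift each letter +2.
On nasal: reverse → lasan; then shift: l+2=n, a+2=c, s+2=u, a+2=c, n+2=p.

ncucp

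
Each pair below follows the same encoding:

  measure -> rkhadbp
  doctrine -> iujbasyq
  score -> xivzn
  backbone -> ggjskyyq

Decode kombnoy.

In measure: m→r is +5, e→k is +6, a→h is +7, s→a is +8 — the shift increases by 1 each position. Each letter shifts forward by (position + 5), i.e. 5, 6, 7, … — the shift grows by one for each successive letter.
Undoing it on kombnoy: k−5=f, o−6=i, m−7=f, b−8=t, n−9=e, o−10=e, y−11=n.

fifteen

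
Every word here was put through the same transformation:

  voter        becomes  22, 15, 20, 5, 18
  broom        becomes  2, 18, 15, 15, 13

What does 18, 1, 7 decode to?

v is letter #22 and maps to 22: an offset of 0. Letters become their 1-indexed alphabet positions: a=1 … z=26.
Reversing it on 18, 1, 7: 18=r, 1=a, 7=g.

rag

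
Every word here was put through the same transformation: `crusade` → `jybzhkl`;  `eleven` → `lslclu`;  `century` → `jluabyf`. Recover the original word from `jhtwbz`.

Each letter is shifted forward by 7 in the alphabet (a Caesar shift of +7).
Decoding jhtwbz: j−7=c, h−7=a, t−7=m, w−7=p, b−7=u, z−7=s.

campus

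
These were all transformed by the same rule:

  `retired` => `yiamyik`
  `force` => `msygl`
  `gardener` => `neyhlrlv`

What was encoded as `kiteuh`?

Shifts by position in retired: pos 0: r→y (+7), pos 1: e→i (+4), pos 2: t→a (+7), pos 3: i→m (+4) — repeating every 2. It's a Vigenère-style cipher with numeric key [7,4]: position i shifts by key[i mod 2].
Undoing it on kiteuh: k−7=d, i−4=e, t−7=m, e−4=a, u−7=n, h−4=d.

demand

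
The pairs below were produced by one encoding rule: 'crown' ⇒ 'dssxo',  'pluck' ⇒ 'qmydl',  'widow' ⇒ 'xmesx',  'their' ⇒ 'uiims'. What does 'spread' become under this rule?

The shift depends on letter class: consonant c→d is +1, but vowel o→s is +4. Two shifts are in play — +4 for a/e/i/o/u, +1 for every other letter.
Applying it to spread: s(cons)+1=t, p(cons)+1=q, r(cons)+1=s, e(vowel)+4=i, a(vowel)+4=e, d(cons)+1=e.

tqsiee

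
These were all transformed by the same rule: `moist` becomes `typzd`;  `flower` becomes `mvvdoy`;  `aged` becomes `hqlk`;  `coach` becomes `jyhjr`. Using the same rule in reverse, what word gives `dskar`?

Shifts by position in moist: pos 0: m→t (+7), pos 1: o→y (+10), pos 2: i→p (+7), pos 3: s→z (+7), pos 4: t→d (+10) — repeating every 3. A repeating key of period 3 is used — shifts +7, +10, +7 over and over.
Reversing it on dskar: d−7=w, s−10=i, k−7=d, a−7=t, r−10=h.

width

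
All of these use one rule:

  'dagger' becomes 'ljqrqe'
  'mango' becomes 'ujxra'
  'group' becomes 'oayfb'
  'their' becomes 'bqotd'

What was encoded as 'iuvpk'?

alley

Letter i (0-indexed) is shifted by i+8, so successive shifts are 8, 9, 10, ….
Reversing it on iuvpk: i−8=a, u−9=l, v−10=l, p−11=e, k−12=y.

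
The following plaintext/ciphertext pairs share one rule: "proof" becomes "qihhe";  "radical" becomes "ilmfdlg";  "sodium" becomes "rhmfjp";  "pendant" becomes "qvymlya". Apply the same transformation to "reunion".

p(15)→q(16) and r(17)→i(8) fit y≡9x+11 (mod 26); the inverse of 9 mod 26 is 3. Each letter's alphabet position (a=0..z=25) is mapped through 9·x+11 mod 26 — an affine cipher.
For reunion: r(17)→9·17+11≡8=i; e(4)→9·4+11≡21=v; u(20)→9·20+11≡9=j; n(13)→9·13+11≡24=y; i(8)→9·8+11≡5=f; o(14)→9·14+11≡7=h; n(13)→9·13+11≡24=y (all mod 26).

ivjyfhy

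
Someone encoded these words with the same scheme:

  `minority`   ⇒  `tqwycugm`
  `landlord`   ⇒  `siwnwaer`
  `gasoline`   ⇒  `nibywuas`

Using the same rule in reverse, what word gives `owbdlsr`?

In minority: m→t is +7, i→q is +8, n→w is +9, o→y is +10 — the shift increases by 1 each position. Letter i (0-indexed) is shifted by i+7, so successive shifts are 7, 8, 9, ….
Reversing it on owbdlsr: o−7=h, w−8=o, b−9=s, d−10=t, l−11=a, s−12=g, r−13=e.

hostage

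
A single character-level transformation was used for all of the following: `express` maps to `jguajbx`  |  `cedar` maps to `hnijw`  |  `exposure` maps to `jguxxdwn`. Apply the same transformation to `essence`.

jbxnslj

Shifts by position in express: pos 0: e→j (+5), pos 1: x→g (+9), pos 2: p→u (+5), pos 3: r→a (+9) — repeating every 2. It's a Vigenère-style cipher with numeric key [5,9]: position i shifts by key[i mod 2].
For essence: e+5=j, s+9=b, s+5=x, e+9=n, n+5=s, c+9=l, e+5=j.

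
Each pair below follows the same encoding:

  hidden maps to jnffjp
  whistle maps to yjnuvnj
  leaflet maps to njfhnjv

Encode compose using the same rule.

etortuj

The shift depends on letter class: consonant h→j is +2, but vowel i→n is +5. Two shifts are in play — +5 for a/e/i/o/u, +2 for every other letter.
On compose: c(cons)+2=e, o(vowel)+5=t, m(cons)+2=o, p(cons)+2=r, o(vowel)+5=t, s(cons)+2=u, e(vowel)+5=j.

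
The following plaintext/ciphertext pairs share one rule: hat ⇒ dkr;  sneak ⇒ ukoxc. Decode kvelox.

nebula

The output letters match the input read backwards, each shifted +10: hat reversed is tah. Two steps: reverse the string, then apply a Caesar shift of +10.
Reversing it on kvelox: shift back: k−10=a, v−10=l, e−10=u, l−10=b, o−10=e, x−10=n → aluben; then reverse → nebula.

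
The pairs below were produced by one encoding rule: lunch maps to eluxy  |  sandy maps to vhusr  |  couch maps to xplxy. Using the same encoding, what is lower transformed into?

l(11)→e(4) and u(20)→l(11) fit y≡21x+7 (mod 26); the inverse of 21 mod 26 is 5. Treating letters as 0–25, the rule is x ↦ 21x + 7 (mod 26).
For lower: l(11)→21·11+7≡4=e; o(14)→21·14+7≡15=p; w(22)→21·22+7≡1=b; e(4)→21·4+7≡13=n; r(17)→21·17+7≡0=a (all mod 26).

epbna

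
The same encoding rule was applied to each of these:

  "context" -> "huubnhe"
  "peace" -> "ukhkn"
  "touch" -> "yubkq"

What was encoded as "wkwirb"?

In context: c→h is +5, o→u is +6, n→u is +7, t→b is +8 — the shift increases by 1 each position. The shift increases by 1 at each position, starting from +5: 5, 6, 7, ….
Decoding wkwirb: w−5=r, k−6=e, w−7=p, i−8=a, r−9=i, b−10=r.

repair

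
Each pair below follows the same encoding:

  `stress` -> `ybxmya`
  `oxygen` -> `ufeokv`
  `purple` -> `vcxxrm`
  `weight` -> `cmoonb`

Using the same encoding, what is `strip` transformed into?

Shifts by position in stress: pos 0: s→y (+6), pos 1: t→b (+8), pos 2: r→x (+6), pos 3: e→m (+8) — repeating every 2. It's a Vigenère-style cipher with numeric key [6,8]: position i shifts by key[i mod 2].
For strip: s+6=y, t+8=b, r+6=x, i+8=q, p+6=v.

ybxqv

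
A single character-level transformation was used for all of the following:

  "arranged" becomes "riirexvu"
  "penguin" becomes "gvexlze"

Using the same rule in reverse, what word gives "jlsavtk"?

Every letter moves 17 places later in the alphabet, wrapping around z→a.
Reversing it on jlsavtk: j−17=s, l−17=u, s−17=b, a−17=j, v−17=e, t−17=c, k−17=t.

subject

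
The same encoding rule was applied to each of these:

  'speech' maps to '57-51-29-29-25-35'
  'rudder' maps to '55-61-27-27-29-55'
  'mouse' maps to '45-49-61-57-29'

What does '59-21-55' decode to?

tar

s(#19)→57 and p(#16)→51: differences scale by 2, so n = 2·pos + 19. With a=1..z=26, the number is 2·pos + 19.
Decoding 59-21-55: 59→(59−19)÷2=20=t, 21→(21−19)÷2=1=a, 55→(55−19)÷2=18=r.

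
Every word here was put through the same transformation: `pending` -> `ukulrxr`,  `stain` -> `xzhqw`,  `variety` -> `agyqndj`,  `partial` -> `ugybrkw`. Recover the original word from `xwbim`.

In pending: p→u is +5, e→k is +6, n→u is +7, d→l is +8 — the shift increases by 1 each position. Each letter shifts forward by (position + 5), i.e. 5, 6, 7, … — the shift grows by one for each successive letter.
Undoing it on xwbim: x−5=s, w−6=q, b−7=u, i−8=a, m−9=d.

squad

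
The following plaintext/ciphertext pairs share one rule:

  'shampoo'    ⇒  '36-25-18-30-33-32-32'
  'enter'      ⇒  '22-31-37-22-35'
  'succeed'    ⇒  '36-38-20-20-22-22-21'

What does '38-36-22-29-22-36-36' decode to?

s is letter #19 and maps to 36: an offset of 17. Letters become their 1-based position plus 17 (so a→18, b→19, …).
Decoding 38-36-22-29-22-36-36: 38→(38−17)÷1=21=u, 36→(36−17)÷1=19=s, 22→(22−17)÷1=5=e, 29→(29−17)÷1=12=l, 22→(22−17)÷1=5=e, 36→(36−17)÷1=19=s, 36→(36−17)÷1=19=s.

useless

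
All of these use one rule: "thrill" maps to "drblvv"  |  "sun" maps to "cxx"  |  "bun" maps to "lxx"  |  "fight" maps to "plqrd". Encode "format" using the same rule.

The rule splits by letter class: vowels +3, consonants +10.
Applying it to format: f(cons)+10=p, o(vowel)+3=r, r(cons)+10=b, m(cons)+10=w, a(vowel)+3=d, t(cons)+10=d.

prbwdd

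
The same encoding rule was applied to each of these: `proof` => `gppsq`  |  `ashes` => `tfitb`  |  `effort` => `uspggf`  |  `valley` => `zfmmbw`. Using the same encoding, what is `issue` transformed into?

The output letters match the input read backwards, each shifted +1: proof reversed is foorp. Two steps: reverse the string, then apply a Caesar shift of +1.
On issue: reverse → eussi; then shift: e+1=f, u+1=v, s+1=t, s+1=t, i+1=j.

fvttj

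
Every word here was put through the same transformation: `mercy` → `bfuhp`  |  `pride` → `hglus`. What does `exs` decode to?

pub

The output letters match the input read backwards, each shifted +3: mercy reversed is ycrem. Two steps: reverse the string, then apply a Caesar shift of +3.
Reversing it on exs: shift back: e−3=b, x−3=u, s−3=p → bup; then reverse → pub.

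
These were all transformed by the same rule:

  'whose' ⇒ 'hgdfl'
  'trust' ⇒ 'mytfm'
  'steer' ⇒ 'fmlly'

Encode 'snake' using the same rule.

fwjbl

w(22)→h(7) and h(7)→g(6) fit y≡7x+9 (mod 26); the inverse of 7 mod 26 is 15. This is an affine cipher: with a=0,…,z=25, each position x becomes (7x+9) mod 26.
On snake: s(18)→7·18+9≡5=f; n(13)→7·13+9≡22=w; a(0)→7·0+9≡9=j; k(10)→7·10+9≡1=b; e(4)→7·4+9≡11=l (all mod 26).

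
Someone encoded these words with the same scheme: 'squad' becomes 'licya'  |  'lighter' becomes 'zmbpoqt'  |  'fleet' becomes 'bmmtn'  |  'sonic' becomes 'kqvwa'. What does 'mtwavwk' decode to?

console

The word is reversed, then every letter is shifted forward by 8.
Undoing it on mtwavwk: shift back: m−8=e, t−8=l, w−8=o, a−8=s, v−8=n, w−8=o, k−8=c → elosnoc; then reverse → console.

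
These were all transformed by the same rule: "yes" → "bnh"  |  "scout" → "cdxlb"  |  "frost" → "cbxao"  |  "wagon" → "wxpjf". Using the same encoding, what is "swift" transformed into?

The output letters match the input read backwards, each shifted +9: yes reversed is sey. The word is reversed, then every letter is shifted forward by 9.
For swift: reverse → tfiws; then shift: t+9=c, f+9=o, i+9=r, w+9=f, s+9=b.

corfb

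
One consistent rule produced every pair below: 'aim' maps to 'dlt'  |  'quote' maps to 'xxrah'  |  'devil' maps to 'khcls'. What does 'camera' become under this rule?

jdthyd

The shift depends on letter class: consonant m→t is +7, but vowel a→d is +3. Two shifts are in play — +3 for a/e/i/o/u, +7 for every other letter.
For camera: c(cons)+7=j, a(vowel)+3=d, m(cons)+7=t, e(vowel)+3=h, r(cons)+7=y, a(vowel)+3=d.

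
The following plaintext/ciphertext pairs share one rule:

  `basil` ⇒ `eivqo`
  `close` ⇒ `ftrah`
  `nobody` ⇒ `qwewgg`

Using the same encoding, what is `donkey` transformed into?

It's a Vigenère-style cipher with numeric key [3,8]: position i shifts by key[i mod 2].
On donkey: d+3=g, o+8=w, n+3=q, k+8=s, e+3=h, y+8=g.

gwqshg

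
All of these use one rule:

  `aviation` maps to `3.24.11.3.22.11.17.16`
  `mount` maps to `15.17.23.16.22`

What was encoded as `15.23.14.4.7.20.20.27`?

mulberry

a is letter #1 and maps to 3: an offset of 2. Letters become their 1-based position plus 2 (so a→3, b→4, …).
Reversing it on 15.23.14.4.7.20.20.27: 15→(15−2)÷1=13=m, 23→(23−2)÷1=21=u, 14→(14−2)÷1=12=l, 4→(4−2)÷1=2=b, 7→(7−2)÷1=5=e, 20→(20−2)÷1=18=r, 20→(20−2)÷1=18=r, 27→(27−2)÷1=25=y.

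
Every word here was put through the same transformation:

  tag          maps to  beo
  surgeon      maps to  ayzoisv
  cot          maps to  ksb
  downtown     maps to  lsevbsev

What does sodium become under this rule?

Vowels shift forward by 4 and consonants shift forward by 8.
On sodium: s(cons)+8=a, o(vowel)+4=s, d(cons)+8=l, i(vowel)+4=m, u(vowel)+4=y, m(cons)+8=u.

aslmyu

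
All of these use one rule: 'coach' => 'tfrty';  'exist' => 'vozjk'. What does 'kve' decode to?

Compare letters: c→t is +17, o→f is +17, a→r is +17 — a constant shift. Each letter is shifted forward by 17 in the alphabet (a Caesar shift of +17).
Reversing it on kve: k−17=t, v−17=e, e−17=n.

ten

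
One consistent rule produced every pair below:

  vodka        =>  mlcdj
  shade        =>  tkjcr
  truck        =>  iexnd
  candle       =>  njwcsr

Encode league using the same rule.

v(21)→m(12) and o(14)→l(11) fit y≡15x+9 (mod 26); the inverse of 15 mod 26 is 7. This is an affine cipher: with a=0,…,z=25, each position x becomes (15x+9) mod 26.
For league: l(11)→15·11+9≡18=s; e(4)→15·4+9≡17=r; a(0)→15·0+9≡9=j; g(6)→15·6+9≡21=v; u(20)→15·20+9≡23=x; e(4)→15·4+9≡17=r (all mod 26).

srjvxr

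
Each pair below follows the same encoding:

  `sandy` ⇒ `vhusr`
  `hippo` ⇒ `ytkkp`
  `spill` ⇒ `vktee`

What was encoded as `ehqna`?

later

s(18)→v(21) and a(0)→h(7) fit y≡21x+7 (mod 26); the inverse of 21 mod 26 is 5. Treating letters as 0–25, the rule is x ↦ 21x + 7 (mod 26).
Reversing it on ehqna: e(4)→5·(4−7)≡11=l; h(7)→5·(7−7)≡0=a; q(16)→5·(16−7)≡19=t; n(13)→5·(13−7)≡4=e; a(0)→5·(0−7)≡17=r (all mod 26).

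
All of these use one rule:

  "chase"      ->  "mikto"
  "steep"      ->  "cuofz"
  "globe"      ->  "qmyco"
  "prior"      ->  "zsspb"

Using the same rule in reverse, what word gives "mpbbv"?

coral

Shifts by position in chase: pos 0: c→m (+10), pos 1: h→i (+1), pos 2: a→k (+10), pos 3: s→t (+1) — repeating every 2. It's a Vigenère-style cipher with numeric key [10,1]: position i shifts by key[i mod 2].
Decoding mpbbv: m−10=c, p−1=o, b−10=r, b−1=a, v−10=l.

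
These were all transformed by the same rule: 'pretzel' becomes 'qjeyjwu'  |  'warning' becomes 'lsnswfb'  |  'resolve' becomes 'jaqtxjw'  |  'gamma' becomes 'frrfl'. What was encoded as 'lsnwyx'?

string

The output letters match the input read backwards, each shifted +5: pretzel reversed is lezterp. Read the word backwards and shift each letter +5.
Undoing it on lsnwyx: shift back: l−5=g, s−5=n, n−5=i, w−5=r, y−5=t, x−5=s → gnirts; then reverse → string.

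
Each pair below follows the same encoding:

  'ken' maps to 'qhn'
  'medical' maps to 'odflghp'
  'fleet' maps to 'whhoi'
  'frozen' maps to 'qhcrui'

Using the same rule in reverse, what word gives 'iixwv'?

stuff

The word is reversed, then every letter is shifted forward by 3.
Undoing it on iixwv: shift back: i−3=f, i−3=f, x−3=u, w−3=t, v−3=s → ffuts; then reverse → stuff.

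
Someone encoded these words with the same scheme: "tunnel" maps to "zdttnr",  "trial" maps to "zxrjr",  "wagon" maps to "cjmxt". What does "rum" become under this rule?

xds

Two shifts are in play — +9 for a/e/i/o/u, +6 for every other letter.
For rum: r(cons)+6=x, u(vowel)+9=d, m(cons)+6=s.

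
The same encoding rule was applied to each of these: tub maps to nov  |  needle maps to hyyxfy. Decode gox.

It's a constant shift of +20 (ROT20).
Reversing it on gox: g−20=m, o−20=u, x−20=d.

mud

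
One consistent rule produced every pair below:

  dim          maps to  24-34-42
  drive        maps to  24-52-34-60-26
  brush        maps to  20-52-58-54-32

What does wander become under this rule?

62-18-44-24-26-52

d(#4)→24 and i(#9)→34: differences scale by 2, so n = 2·pos + 16. Each letter becomes 2×(its alphabet position, a=1..z=26) + 16.
For wander: w=23→62, a=1→18, n=14→44, d=4→24, e=5→26, r=18→52.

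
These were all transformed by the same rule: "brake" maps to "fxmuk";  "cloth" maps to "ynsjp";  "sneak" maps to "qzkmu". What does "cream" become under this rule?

Each letter's alphabet position (a=0..z=25) is mapped through 19·x+12 mod 26 — an affine cipher.
On cream: c(2)→19·2+12≡24=y; r(17)→19·17+12≡23=x; e(4)→19·4+12≡10=k; a(0)→19·0+12≡12=m; m(12)→19·12+12≡6=g (all mod 26).

yxkmg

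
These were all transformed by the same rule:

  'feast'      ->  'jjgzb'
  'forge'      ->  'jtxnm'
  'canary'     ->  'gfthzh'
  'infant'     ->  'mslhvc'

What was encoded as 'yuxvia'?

The shift increases by 1 at each position, starting from +4: 4, 5, 6, ….
Undoing it on yuxvia: y−4=u, u−5=p, x−6=r, v−7=o, i−8=a, a−9=r.

uproar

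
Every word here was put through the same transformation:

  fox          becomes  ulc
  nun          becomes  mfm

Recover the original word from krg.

pit

Each pair mirrors across the alphabet (f↔u, o↔l, x↔c): positions sum to 25. This is the alphabet-reversal cipher (Atbash): a becomes z, b becomes y, etc.
Decoding krg: k↔p, r↔i, g↔t.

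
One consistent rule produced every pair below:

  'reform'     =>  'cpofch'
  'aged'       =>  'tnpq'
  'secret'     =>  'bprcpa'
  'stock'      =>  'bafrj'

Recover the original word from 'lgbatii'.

Treating letters as 0–25, the rule is x ↦ 25x + 19 (mod 26).
Decoding lgbatii: l(11)→25·(11−19)≡8=i; g(6)→25·(6−19)≡13=n; b(1)→25·(1−19)≡18=s; a(0)→25·(0−19)≡19=t; t(19)→25·(19−19)≡0=a; i(8)→25·(8−19)≡11=l; i(8)→25·(8−19)≡11=l (all mod 26).

install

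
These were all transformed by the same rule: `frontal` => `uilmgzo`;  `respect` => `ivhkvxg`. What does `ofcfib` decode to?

Each pair mirrors across the alphabet (f↔u, r↔i, o↔l): positions sum to 25. This is the alphabet-reversal cipher (Atbash): a becomes z, b becomes y, etc.
Decoding ofcfib: o↔l, f↔u, c↔x, f↔u, i↔r, b↔y.

luxury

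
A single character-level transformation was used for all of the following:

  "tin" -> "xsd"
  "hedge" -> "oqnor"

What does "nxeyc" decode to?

sound

The output letters match the input read backwards, each shifted +10: tin reversed is nit. The word is reversed, then every letter is shifted forward by 10.
Reversing it on nxeyc: shift back: n−10=d, x−10=n, e−10=u, y−10=o, c−10=s → dnuos; then reverse → sound.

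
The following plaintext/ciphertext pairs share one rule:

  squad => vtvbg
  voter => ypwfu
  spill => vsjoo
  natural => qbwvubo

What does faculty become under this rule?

ibfvowb

The shift depends on letter class: consonant s→v is +3, but vowel u→v is +1. The rule splits by letter class: vowels +1, consonants +3.
For faculty: f(cons)+3=i, a(vowel)+1=b, c(cons)+3=f, u(vowel)+1=v, l(cons)+3=o, t(cons)+3=w, y(cons)+3=b.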